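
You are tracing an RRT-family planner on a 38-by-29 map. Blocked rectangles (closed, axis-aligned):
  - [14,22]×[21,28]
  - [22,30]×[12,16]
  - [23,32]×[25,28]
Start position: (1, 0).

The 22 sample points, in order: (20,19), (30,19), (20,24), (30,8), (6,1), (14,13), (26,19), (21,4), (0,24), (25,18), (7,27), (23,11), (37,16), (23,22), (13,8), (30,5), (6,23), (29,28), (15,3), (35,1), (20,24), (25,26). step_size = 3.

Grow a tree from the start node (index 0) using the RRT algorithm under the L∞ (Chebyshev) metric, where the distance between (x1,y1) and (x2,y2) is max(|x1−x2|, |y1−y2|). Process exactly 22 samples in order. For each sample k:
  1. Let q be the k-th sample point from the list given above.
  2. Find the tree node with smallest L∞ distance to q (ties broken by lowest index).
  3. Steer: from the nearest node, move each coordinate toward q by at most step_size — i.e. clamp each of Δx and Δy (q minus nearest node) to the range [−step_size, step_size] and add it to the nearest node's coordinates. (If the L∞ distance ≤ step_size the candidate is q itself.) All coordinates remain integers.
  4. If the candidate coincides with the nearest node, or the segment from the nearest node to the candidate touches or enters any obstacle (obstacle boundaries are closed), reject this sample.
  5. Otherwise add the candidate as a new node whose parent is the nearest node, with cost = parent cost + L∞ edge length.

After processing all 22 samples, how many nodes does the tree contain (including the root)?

Node count: 20

1. q=(20,19) nearest=0 d=19 new=(4,3) → add node 1 parent=0 cost=3
2. q=(30,19) nearest=1 d=26 new=(7,6) → add node 2 parent=1 cost=6
3. q=(20,24) nearest=2 d=18 new=(10,9) → add node 3 parent=2 cost=9
4. q=(30,8) nearest=3 d=20 new=(13,8) → add node 4 parent=3 cost=12
5. q=(6,1) nearest=1 d=2 new=(6,1) → add node 5 parent=1 cost=5
6. q=(14,13) nearest=3 d=4 new=(13,12) → add node 6 parent=3 cost=12
7. q=(26,19) nearest=4 d=13 new=(16,11) → add node 7 parent=4 cost=15
8. q=(21,4) nearest=7 d=7 new=(19,8) → add node 8 parent=7 cost=18
9. q=(0,24) nearest=6 d=13 new=(10,15) → add node 9 parent=6 cost=15
10. q=(25,18) nearest=7 d=9 new=(19,14) → add node 10 parent=7 cost=18
11. q=(7,27) nearest=9 d=12 new=(7,18) → add node 11 parent=9 cost=18
12. q=(23,11) nearest=8 d=4 new=(22,11) → add node 12 parent=8 cost=21
13. q=(37,16) nearest=12 d=15 new=(25,14) → blocked by [22,30]×[12,16], reject
14. q=(23,22) nearest=10 d=8 new=(22,17) → add node 13 parent=10 cost=21
15. q=(13,8) nearest=4 d=0 → coincident, reject
16. q=(30,5) nearest=12 d=8 new=(25,8) → add node 14 parent=12 cost=24
17. q=(6,23) nearest=11 d=5 new=(6,21) → add node 15 parent=11 cost=21
18. q=(29,28) nearest=13 d=11 new=(25,20) → add node 16 parent=13 cost=24
19. q=(15,3) nearest=4 d=5 new=(15,5) → add node 17 parent=4 cost=15
20. q=(35,1) nearest=14 d=10 new=(28,5) → add node 18 parent=14 cost=27
21. q=(20,24) nearest=16 d=5 new=(22,23) → blocked by [14,22]×[21,28], reject
22. q=(25,26) nearest=16 d=6 new=(25,23) → add node 19 parent=16 cost=27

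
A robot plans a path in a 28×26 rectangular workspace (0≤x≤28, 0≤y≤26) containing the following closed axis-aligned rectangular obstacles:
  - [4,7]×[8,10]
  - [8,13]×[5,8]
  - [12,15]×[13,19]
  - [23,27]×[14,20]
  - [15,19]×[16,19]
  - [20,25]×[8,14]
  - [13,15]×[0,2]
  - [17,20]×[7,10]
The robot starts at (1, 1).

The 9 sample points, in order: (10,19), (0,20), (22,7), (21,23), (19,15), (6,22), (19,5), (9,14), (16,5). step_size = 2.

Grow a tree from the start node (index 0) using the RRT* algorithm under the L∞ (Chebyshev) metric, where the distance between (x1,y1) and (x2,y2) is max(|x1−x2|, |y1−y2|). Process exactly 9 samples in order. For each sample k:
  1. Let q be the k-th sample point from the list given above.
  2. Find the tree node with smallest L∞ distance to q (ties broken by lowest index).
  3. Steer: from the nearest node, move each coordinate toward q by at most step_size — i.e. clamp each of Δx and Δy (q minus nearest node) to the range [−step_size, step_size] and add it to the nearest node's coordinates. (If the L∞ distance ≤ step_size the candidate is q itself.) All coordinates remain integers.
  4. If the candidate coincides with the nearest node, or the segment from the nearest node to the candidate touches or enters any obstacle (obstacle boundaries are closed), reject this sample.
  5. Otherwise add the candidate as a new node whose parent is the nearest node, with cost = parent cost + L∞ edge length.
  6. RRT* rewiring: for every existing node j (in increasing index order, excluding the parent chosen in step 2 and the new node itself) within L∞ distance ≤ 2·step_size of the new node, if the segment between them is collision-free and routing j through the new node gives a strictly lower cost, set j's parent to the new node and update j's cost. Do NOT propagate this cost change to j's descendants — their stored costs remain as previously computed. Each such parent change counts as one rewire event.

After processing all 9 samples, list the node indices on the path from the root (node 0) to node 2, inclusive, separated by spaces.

Path: 0 1 2

1. q=(10,19) nearest=0 d=18 new=(3,3) → add node 1 parent=0 cost=2
2. q=(0,20) nearest=1 d=17 new=(1,5) → add node 2 parent=1 cost=4
3. q=(22,7) nearest=1 d=19 new=(5,5) → add node 3 parent=1 cost=4
4. q=(21,23) nearest=3 d=18 new=(7,7) → add node 4 parent=3 cost=6
5. q=(19,15) nearest=4 d=12 new=(9,9) → blocked by [8,13]×[5,8], reject
6. q=(6,22) nearest=4 d=15 new=(6,9) → blocked by [4,7]×[8,10], reject
7. q=(19,5) nearest=4 d=12 new=(9,5) → blocked by [8,13]×[5,8], reject
8. q=(9,14) nearest=4 d=7 new=(9,9) → blocked by [8,13]×[5,8], reject
9. q=(16,5) nearest=4 d=9 new=(9,5) → blocked by [8,13]×[5,8], reject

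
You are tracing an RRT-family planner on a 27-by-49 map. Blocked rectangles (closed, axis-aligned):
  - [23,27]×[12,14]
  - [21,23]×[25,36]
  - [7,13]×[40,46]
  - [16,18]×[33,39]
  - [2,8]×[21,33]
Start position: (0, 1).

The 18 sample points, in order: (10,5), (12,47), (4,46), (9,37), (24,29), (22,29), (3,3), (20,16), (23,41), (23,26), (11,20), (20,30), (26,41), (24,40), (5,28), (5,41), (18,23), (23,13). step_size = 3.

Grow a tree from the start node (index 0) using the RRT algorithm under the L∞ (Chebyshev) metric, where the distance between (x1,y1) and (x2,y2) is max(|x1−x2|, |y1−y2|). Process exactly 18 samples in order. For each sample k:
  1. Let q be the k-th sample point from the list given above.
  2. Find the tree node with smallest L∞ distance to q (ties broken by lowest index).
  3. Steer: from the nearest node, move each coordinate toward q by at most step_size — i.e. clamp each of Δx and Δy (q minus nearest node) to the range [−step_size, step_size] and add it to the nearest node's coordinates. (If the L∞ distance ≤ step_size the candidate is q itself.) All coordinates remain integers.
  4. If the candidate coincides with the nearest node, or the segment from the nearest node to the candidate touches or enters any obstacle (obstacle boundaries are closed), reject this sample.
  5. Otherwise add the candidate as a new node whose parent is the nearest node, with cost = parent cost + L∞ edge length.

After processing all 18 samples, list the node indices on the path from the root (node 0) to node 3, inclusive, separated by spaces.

1. q=(10,5) nearest=0 d=10 new=(3,4) → add node 1 parent=0 cost=3
2. q=(12,47) nearest=1 d=43 new=(6,7) → add node 2 parent=1 cost=6
3. q=(4,46) nearest=2 d=39 new=(4,10) → add node 3 parent=2 cost=9
4. q=(9,37) nearest=3 d=27 new=(7,13) → add node 4 parent=3 cost=12
5. q=(24,29) nearest=4 d=17 new=(10,16) → add node 5 parent=4 cost=15
6. q=(22,29) nearest=5 d=13 new=(13,19) → add node 6 parent=5 cost=18
7. q=(3,3) nearest=1 d=1 new=(3,3) → add node 7 parent=1 cost=4
8. q=(20,16) nearest=6 d=7 new=(16,16) → add node 8 parent=6 cost=21
9. q=(23,41) nearest=6 d=22 new=(16,22) → add node 9 parent=6 cost=21
10. q=(23,26) nearest=9 d=7 new=(19,25) → add node 10 parent=9 cost=24
11. q=(11,20) nearest=6 d=2 new=(11,20) → add node 11 parent=6 cost=20
12. q=(20,30) nearest=10 d=5 new=(20,28) → add node 12 parent=10 cost=27
13. q=(26,41) nearest=12 d=13 new=(23,31) → blocked by [21,23]×[25,36], reject
14. q=(24,40) nearest=12 d=12 new=(23,31) → blocked by [21,23]×[25,36], reject
15. q=(5,28) nearest=11 d=8 new=(8,23) → blocked by [2,8]×[21,33], reject
16. q=(5,41) nearest=12 d=15 new=(17,31) → add node 13 parent=12 cost=30
17. q=(18,23) nearest=9 d=2 new=(18,23) → add node 14 parent=9 cost=23
18. q=(23,13) nearest=8 d=7 new=(19,13) → add node 15 parent=8 cost=24

Path: 0 1 2 3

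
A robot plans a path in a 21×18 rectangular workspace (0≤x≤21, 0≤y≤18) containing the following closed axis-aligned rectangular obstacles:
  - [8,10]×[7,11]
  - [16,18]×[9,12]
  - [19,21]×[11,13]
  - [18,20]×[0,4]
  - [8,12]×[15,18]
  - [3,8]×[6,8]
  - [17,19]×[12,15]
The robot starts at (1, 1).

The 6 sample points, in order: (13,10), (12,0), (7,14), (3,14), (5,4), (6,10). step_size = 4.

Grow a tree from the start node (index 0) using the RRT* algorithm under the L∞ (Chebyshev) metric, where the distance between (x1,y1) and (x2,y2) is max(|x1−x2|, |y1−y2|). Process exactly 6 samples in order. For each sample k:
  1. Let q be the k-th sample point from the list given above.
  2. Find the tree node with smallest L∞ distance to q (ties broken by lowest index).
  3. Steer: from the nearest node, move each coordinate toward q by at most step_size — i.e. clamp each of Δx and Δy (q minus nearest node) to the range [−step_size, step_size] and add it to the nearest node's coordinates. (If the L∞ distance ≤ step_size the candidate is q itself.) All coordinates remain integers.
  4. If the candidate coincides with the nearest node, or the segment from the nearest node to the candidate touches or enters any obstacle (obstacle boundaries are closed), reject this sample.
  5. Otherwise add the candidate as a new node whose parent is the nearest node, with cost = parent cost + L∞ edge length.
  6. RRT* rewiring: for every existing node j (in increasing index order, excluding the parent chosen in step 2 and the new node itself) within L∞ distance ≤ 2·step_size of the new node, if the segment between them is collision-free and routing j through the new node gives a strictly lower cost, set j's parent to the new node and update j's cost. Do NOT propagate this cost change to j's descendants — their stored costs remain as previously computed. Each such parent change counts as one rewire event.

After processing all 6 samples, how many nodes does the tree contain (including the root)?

Node count: 4

1. q=(13,10) nearest=0 d=12 new=(5,5) → add node 1 parent=0 cost=4
2. q=(12,0) nearest=1 d=7 new=(9,1) → add node 2 parent=1 cost=8
3. q=(7,14) nearest=1 d=9 new=(7,9) → blocked by [3,8]×[6,8], reject
4. q=(3,14) nearest=1 d=9 new=(3,9) → blocked by [3,8]×[6,8], reject
5. q=(5,4) nearest=1 d=1 new=(5,4) → add node 3 parent=1 cost=5
6. q=(6,10) nearest=1 d=5 new=(6,9) → blocked by [3,8]×[6,8], reject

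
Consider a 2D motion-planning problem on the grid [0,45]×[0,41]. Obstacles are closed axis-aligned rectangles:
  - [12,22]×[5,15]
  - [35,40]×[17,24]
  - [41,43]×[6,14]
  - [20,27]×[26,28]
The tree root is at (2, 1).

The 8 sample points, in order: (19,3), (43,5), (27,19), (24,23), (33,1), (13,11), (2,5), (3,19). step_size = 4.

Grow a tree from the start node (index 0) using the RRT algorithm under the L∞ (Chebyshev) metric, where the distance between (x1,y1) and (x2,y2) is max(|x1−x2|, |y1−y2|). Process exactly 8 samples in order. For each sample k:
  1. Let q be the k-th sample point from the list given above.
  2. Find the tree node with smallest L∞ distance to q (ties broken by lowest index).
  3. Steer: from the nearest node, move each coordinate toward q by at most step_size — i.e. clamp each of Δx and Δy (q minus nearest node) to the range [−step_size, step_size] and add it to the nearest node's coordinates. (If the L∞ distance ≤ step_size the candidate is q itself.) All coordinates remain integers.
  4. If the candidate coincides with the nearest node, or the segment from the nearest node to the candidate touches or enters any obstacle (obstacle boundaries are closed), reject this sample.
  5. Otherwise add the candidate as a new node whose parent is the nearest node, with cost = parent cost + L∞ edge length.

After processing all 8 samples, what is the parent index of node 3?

Parent of node 3: 2

1. q=(19,3) nearest=0 d=17 new=(6,3) → add node 1 parent=0 cost=4
2. q=(43,5) nearest=1 d=37 new=(10,5) → add node 2 parent=1 cost=8
3. q=(27,19) nearest=2 d=17 new=(14,9) → blocked by [12,22]×[5,15], reject
4. q=(24,23) nearest=2 d=18 new=(14,9) → blocked by [12,22]×[5,15], reject
5. q=(33,1) nearest=2 d=23 new=(14,1) → add node 3 parent=2 cost=12
6. q=(13,11) nearest=2 d=6 new=(13,9) → blocked by [12,22]×[5,15], reject
7. q=(2,5) nearest=0 d=4 new=(2,5) → add node 4 parent=0 cost=4
8. q=(3,19) nearest=2 d=14 new=(6,9) → add node 5 parent=2 cost=12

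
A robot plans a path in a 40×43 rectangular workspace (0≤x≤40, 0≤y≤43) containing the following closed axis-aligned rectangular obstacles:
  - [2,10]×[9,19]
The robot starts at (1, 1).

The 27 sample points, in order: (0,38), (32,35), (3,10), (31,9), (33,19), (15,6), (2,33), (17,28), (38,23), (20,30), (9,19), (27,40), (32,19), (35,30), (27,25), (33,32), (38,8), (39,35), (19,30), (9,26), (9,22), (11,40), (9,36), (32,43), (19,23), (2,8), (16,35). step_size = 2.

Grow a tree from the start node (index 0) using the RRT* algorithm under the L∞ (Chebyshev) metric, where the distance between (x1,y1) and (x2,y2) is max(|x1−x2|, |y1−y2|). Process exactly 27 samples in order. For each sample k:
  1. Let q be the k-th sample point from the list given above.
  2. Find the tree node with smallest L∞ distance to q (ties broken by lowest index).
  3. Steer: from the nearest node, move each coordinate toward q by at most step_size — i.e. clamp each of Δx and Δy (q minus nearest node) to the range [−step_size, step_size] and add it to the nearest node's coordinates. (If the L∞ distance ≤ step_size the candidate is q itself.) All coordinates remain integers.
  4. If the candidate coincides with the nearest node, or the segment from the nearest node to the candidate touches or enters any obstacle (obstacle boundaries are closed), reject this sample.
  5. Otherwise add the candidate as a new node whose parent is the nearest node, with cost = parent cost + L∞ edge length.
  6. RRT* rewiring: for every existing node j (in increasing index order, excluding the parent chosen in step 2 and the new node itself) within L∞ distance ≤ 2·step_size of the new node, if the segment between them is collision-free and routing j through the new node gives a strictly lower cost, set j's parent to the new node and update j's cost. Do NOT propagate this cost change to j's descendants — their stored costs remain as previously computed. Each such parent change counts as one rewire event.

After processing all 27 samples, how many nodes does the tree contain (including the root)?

1. q=(0,38) nearest=0 d=37 new=(0,3) → add node 1 parent=0 cost=2
2. q=(32,35) nearest=1 d=32 new=(2,5) → add node 2 parent=1 cost=4
3. q=(3,10) nearest=2 d=5 new=(3,7) → add node 3 parent=2 cost=6
4. q=(31,9) nearest=3 d=28 new=(5,9) → blocked by [2,10]×[9,19], reject
5. q=(33,19) nearest=3 d=30 new=(5,9) → blocked by [2,10]×[9,19], reject
6. q=(15,6) nearest=3 d=12 new=(5,6) → add node 4 parent=3 cost=8
7. q=(2,33) nearest=3 d=26 new=(2,9) → blocked by [2,10]×[9,19], reject
8. q=(17,28) nearest=3 d=21 new=(5,9) → blocked by [2,10]×[9,19], reject
9. q=(38,23) nearest=4 d=33 new=(7,8) → add node 5 parent=4 cost=10
10. q=(20,30) nearest=5 d=22 new=(9,10) → blocked by [2,10]×[9,19], reject
11. q=(9,19) nearest=5 d=11 new=(9,10) → blocked by [2,10]×[9,19], reject
12. q=(27,40) nearest=5 d=32 new=(9,10) → blocked by [2,10]×[9,19], reject
13. q=(32,19) nearest=5 d=25 new=(9,10) → blocked by [2,10]×[9,19], reject
14. q=(35,30) nearest=5 d=28 new=(9,10) → blocked by [2,10]×[9,19], reject
15. q=(27,25) nearest=5 d=20 new=(9,10) → blocked by [2,10]×[9,19], reject
16. q=(33,32) nearest=5 d=26 new=(9,10) → blocked by [2,10]×[9,19], reject
17. q=(38,8) nearest=5 d=31 new=(9,8) → add node 6 parent=5 cost=12
18. q=(39,35) nearest=6 d=30 new=(11,10) → blocked by [2,10]×[9,19], reject
19. q=(19,30) nearest=5 d=22 new=(9,10) → blocked by [2,10]×[9,19], reject
20. q=(9,26) nearest=5 d=18 new=(9,10) → blocked by [2,10]×[9,19], reject
21. q=(9,22) nearest=5 d=14 new=(9,10) → blocked by [2,10]×[9,19], reject
22. q=(11,40) nearest=5 d=32 new=(9,10) → blocked by [2,10]×[9,19], reject
23. q=(9,36) nearest=5 d=28 new=(9,10) → blocked by [2,10]×[9,19], reject
24. q=(32,43) nearest=5 d=35 new=(9,10) → blocked by [2,10]×[9,19], reject
25. q=(19,23) nearest=5 d=15 new=(9,10) → blocked by [2,10]×[9,19], reject
26. q=(2,8) nearest=3 d=1 new=(2,8) → add node 7 parent=3 cost=7
27. q=(16,35) nearest=5 d=27 new=(9,10) → blocked by [2,10]×[9,19], reject

Node count: 8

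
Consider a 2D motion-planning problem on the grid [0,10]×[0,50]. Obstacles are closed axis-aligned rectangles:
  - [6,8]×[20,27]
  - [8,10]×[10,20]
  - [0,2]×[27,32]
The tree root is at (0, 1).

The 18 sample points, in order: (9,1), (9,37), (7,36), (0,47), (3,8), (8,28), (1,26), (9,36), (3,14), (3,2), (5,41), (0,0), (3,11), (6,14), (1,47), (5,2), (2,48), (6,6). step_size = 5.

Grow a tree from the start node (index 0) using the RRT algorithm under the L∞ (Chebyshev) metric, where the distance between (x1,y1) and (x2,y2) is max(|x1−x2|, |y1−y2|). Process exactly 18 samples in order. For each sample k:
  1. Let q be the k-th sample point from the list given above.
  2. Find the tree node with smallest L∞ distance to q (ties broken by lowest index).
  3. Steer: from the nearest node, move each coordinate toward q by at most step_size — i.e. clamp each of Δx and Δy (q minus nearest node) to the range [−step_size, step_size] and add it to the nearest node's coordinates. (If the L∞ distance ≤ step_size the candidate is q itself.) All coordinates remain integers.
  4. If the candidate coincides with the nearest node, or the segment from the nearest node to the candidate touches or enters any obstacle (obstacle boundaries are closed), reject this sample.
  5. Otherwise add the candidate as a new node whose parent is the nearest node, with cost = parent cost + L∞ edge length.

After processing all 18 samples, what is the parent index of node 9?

1. q=(9,1) nearest=0 d=9 new=(5,1) → add node 1 parent=0 cost=5
2. q=(9,37) nearest=0 d=36 new=(5,6) → add node 2 parent=0 cost=5
3. q=(7,36) nearest=2 d=30 new=(7,11) → add node 3 parent=2 cost=10
4. q=(0,47) nearest=3 d=36 new=(2,16) → add node 4 parent=3 cost=15
5. q=(3,8) nearest=2 d=2 new=(3,8) → add node 5 parent=2 cost=7
6. q=(8,28) nearest=4 d=12 new=(7,21) → blocked by [6,8]×[20,27], reject
7. q=(1,26) nearest=4 d=10 new=(1,21) → add node 6 parent=4 cost=20
8. q=(9,36) nearest=6 d=15 new=(6,26) → blocked by [6,8]×[20,27], reject
9. q=(3,14) nearest=4 d=2 new=(3,14) → add node 7 parent=4 cost=17
10. q=(3,2) nearest=1 d=2 new=(3,2) → add node 8 parent=1 cost=7
11. q=(5,41) nearest=6 d=20 new=(5,26) → add node 9 parent=6 cost=25
12. q=(0,0) nearest=0 d=1 new=(0,0) → add node 10 parent=0 cost=1
13. q=(3,11) nearest=5 d=3 new=(3,11) → add node 11 parent=5 cost=10
14. q=(6,14) nearest=3 d=3 new=(6,14) → add node 12 parent=3 cost=13
15. q=(1,47) nearest=9 d=21 new=(1,31) → blocked by [0,2]×[27,32], reject
16. q=(5,2) nearest=1 d=1 new=(5,2) → add node 13 parent=1 cost=6
17. q=(2,48) nearest=9 d=22 new=(2,31) → blocked by [0,2]×[27,32], reject
18. q=(6,6) nearest=2 d=1 new=(6,6) → add node 14 parent=2 cost=6

Parent of node 9: 6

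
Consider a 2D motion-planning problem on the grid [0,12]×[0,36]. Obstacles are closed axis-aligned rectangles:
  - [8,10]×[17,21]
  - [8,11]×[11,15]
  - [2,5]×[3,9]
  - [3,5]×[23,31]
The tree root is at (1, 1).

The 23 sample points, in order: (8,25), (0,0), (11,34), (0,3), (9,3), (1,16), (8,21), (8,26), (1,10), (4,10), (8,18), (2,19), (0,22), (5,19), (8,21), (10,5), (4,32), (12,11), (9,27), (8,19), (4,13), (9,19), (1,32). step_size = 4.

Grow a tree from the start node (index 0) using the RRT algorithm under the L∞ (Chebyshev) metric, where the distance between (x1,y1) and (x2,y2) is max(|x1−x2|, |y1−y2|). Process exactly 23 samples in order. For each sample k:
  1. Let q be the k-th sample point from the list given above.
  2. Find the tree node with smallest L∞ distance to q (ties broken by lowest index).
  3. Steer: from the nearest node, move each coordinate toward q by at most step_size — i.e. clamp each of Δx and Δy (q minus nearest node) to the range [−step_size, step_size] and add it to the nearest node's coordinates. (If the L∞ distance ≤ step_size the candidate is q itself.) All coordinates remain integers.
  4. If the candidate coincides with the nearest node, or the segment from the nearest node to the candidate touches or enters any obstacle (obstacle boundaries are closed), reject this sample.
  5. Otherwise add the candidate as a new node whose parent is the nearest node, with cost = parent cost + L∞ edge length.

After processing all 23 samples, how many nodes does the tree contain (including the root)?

1. q=(8,25) nearest=0 d=24 new=(5,5) → blocked by [2,5]×[3,9], reject
2. q=(0,0) nearest=0 d=1 new=(0,0) → add node 1 parent=0 cost=1
3. q=(11,34) nearest=0 d=33 new=(5,5) → blocked by [2,5]×[3,9], reject
4. q=(0,3) nearest=0 d=2 new=(0,3) → add node 2 parent=0 cost=2
5. q=(9,3) nearest=0 d=8 new=(5,3) → blocked by [2,5]×[3,9], reject
6. q=(1,16) nearest=2 d=13 new=(1,7) → add node 3 parent=2 cost=6
7. q=(8,21) nearest=3 d=14 new=(5,11) → blocked by [2,5]×[3,9], reject
8. q=(8,26) nearest=3 d=19 new=(5,11) → blocked by [2,5]×[3,9], reject
9. q=(1,10) nearest=3 d=3 new=(1,10) → add node 4 parent=3 cost=9
10. q=(4,10) nearest=3 d=3 new=(4,10) → blocked by [2,5]×[3,9], reject
11. q=(8,18) nearest=4 d=8 new=(5,14) → add node 5 parent=4 cost=13
12. q=(2,19) nearest=5 d=5 new=(2,18) → add node 6 parent=5 cost=17
13. q=(0,22) nearest=6 d=4 new=(0,22) → add node 7 parent=6 cost=21
14. q=(5,19) nearest=6 d=3 new=(5,19) → add node 8 parent=6 cost=20
15. q=(8,21) nearest=8 d=3 new=(8,21) → blocked by [8,10]×[17,21], reject
16. q=(10,5) nearest=0 d=9 new=(5,5) → blocked by [2,5]×[3,9], reject
17. q=(4,32) nearest=7 d=10 new=(4,26) → blocked by [3,5]×[23,31], reject
18. q=(12,11) nearest=5 d=7 new=(9,11) → blocked by [8,11]×[11,15], reject
19. q=(9,27) nearest=8 d=8 new=(9,23) → add node 9 parent=8 cost=24
20. q=(8,19) nearest=8 d=3 new=(8,19) → blocked by [8,10]×[17,21], reject
21. q=(4,13) nearest=5 d=1 new=(4,13) → add node 10 parent=5 cost=14
22. q=(9,19) nearest=8 d=4 new=(9,19) → blocked by [8,10]×[17,21], reject
23. q=(1,32) nearest=9 d=9 new=(5,27) → blocked by [3,5]×[23,31], reject

Node count: 11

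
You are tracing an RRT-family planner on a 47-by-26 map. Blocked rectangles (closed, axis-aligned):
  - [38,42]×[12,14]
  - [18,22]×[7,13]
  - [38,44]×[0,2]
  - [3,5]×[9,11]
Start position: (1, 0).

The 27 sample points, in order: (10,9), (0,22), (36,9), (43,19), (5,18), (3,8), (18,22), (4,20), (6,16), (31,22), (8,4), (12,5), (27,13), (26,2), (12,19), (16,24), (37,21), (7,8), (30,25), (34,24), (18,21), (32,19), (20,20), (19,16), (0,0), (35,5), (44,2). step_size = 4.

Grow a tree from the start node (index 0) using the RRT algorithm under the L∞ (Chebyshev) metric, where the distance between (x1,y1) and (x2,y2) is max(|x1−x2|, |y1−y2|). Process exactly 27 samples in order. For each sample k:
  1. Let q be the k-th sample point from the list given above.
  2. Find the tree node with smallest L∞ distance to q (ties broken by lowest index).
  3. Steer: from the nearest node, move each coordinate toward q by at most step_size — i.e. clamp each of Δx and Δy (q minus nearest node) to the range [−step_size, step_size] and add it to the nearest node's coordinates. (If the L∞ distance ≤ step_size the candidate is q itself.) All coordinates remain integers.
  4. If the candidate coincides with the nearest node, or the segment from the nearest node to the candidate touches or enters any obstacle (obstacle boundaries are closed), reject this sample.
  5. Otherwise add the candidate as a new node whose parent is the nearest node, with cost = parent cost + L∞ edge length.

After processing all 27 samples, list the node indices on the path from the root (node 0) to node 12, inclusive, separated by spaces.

1. q=(10,9) nearest=0 d=9 new=(5,4) → add node 1 parent=0 cost=4
2. q=(0,22) nearest=1 d=18 new=(1,8) → add node 2 parent=1 cost=8
3. q=(36,9) nearest=1 d=31 new=(9,8) → add node 3 parent=1 cost=8
4. q=(43,19) nearest=3 d=34 new=(13,12) → add node 4 parent=3 cost=12
5. q=(5,18) nearest=4 d=8 new=(9,16) → add node 5 parent=4 cost=16
6. q=(3,8) nearest=2 d=2 new=(3,8) → add node 6 parent=2 cost=10
7. q=(18,22) nearest=5 d=9 new=(13,20) → add node 7 parent=5 cost=20
8. q=(4,20) nearest=5 d=5 new=(5,20) → add node 8 parent=5 cost=20
9. q=(6,16) nearest=5 d=3 new=(6,16) → add node 9 parent=5 cost=19
10. q=(31,22) nearest=4 d=18 new=(17,16) → add node 10 parent=4 cost=16
11. q=(8,4) nearest=1 d=3 new=(8,4) → add node 11 parent=1 cost=7
12. q=(12,5) nearest=3 d=3 new=(12,5) → add node 12 parent=3 cost=11
13. q=(27,13) nearest=10 d=10 new=(21,13) → blocked by [18,22]×[7,13], reject
14. q=(26,2) nearest=4 d=13 new=(17,8) → add node 13 parent=4 cost=16
15. q=(12,19) nearest=7 d=1 new=(12,19) → add node 14 parent=7 cost=21
16. q=(16,24) nearest=7 d=4 new=(16,24) → add node 15 parent=7 cost=24
17. q=(37,21) nearest=10 d=20 new=(21,20) → add node 16 parent=10 cost=20
18. q=(7,8) nearest=3 d=2 new=(7,8) → add node 17 parent=3 cost=10
19. q=(30,25) nearest=16 d=9 new=(25,24) → add node 18 parent=16 cost=24
20. q=(34,24) nearest=18 d=9 new=(29,24) → add node 19 parent=18 cost=28
21. q=(18,21) nearest=15 d=3 new=(18,21) → add node 20 parent=15 cost=27
22. q=(32,19) nearest=19 d=5 new=(32,20) → add node 21 parent=19 cost=32
23. q=(20,20) nearest=16 d=1 new=(20,20) → add node 22 parent=16 cost=21
24. q=(19,16) nearest=10 d=2 new=(19,16) → add node 23 parent=10 cost=18
25. q=(0,0) nearest=0 d=1 new=(0,0) → add node 24 parent=0 cost=1
26. q=(35,5) nearest=16 d=15 new=(25,16) → add node 25 parent=16 cost=24
27. q=(44,2) nearest=21 d=18 new=(36,16) → add node 26 parent=21 cost=36

Path: 0 1 3 12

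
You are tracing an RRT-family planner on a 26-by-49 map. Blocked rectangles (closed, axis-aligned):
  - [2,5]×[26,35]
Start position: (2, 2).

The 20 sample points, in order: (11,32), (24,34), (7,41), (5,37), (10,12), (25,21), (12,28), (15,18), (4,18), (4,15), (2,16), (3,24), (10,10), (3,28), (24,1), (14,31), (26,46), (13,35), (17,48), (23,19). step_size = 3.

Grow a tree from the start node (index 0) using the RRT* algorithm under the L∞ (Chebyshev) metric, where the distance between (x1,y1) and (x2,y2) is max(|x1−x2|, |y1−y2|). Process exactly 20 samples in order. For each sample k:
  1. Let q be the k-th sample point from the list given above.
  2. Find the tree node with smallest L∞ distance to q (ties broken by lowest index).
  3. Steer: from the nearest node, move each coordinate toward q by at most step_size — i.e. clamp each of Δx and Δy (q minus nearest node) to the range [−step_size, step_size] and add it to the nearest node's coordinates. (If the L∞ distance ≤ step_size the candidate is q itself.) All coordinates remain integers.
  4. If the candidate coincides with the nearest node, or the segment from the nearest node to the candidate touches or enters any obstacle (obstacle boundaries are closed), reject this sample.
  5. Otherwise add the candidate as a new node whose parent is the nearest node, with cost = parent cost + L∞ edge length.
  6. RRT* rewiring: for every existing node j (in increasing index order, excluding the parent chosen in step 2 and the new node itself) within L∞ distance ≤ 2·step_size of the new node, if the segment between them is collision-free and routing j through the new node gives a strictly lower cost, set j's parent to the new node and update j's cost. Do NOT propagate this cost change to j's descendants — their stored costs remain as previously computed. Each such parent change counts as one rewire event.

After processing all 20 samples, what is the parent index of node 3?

Parent of node 3: 2

1. q=(11,32) nearest=0 d=30 new=(5,5) → add node 1 parent=0 cost=3
2. q=(24,34) nearest=1 d=29 new=(8,8) → add node 2 parent=1 cost=6
3. q=(7,41) nearest=2 d=33 new=(7,11) → add node 3 parent=2 cost=9
4. q=(5,37) nearest=3 d=26 new=(5,14) → add node 4 parent=3 cost=12
5. q=(10,12) nearest=3 d=3 new=(10,12) → add node 5 parent=3 cost=12
6. q=(25,21) nearest=5 d=15 new=(13,15) → add node 6 parent=5 cost=15
7. q=(12,28) nearest=6 d=13 new=(12,18) → add node 7 parent=6 cost=18
8. q=(15,18) nearest=6 d=3 new=(15,18) → add node 8 parent=6 cost=18
9. q=(4,18) nearest=4 d=4 new=(4,17) → add node 9 parent=4 cost=15
10. q=(4,15) nearest=4 d=1 new=(4,15) → add node 10 parent=4 cost=13
11. q=(2,16) nearest=9 d=2 new=(2,16) → add node 11 parent=9 cost=17
12. q=(3,24) nearest=9 d=7 new=(3,20) → add node 12 parent=9 cost=18
13. q=(10,10) nearest=2 d=2 new=(10,10) → add node 13 parent=2 cost=8; rewire 5→13 (10<12); rewire 6→13 (13<15)
14. q=(3,28) nearest=12 d=8 new=(3,23) → add node 14 parent=12 cost=21
15. q=(24,1) nearest=5 d=14 new=(13,9) → add node 15 parent=5 cost=13
16. q=(14,31) nearest=12 d=11 new=(6,23) → add node 16 parent=12 cost=21
17. q=(26,46) nearest=14 d=23 new=(6,26) → add node 17 parent=14 cost=24
18. q=(13,35) nearest=17 d=9 new=(9,29) → add node 18 parent=17 cost=27
19. q=(17,48) nearest=18 d=19 new=(12,32) → add node 19 parent=18 cost=30
20. q=(23,19) nearest=8 d=8 new=(18,19) → add node 20 parent=8 cost=21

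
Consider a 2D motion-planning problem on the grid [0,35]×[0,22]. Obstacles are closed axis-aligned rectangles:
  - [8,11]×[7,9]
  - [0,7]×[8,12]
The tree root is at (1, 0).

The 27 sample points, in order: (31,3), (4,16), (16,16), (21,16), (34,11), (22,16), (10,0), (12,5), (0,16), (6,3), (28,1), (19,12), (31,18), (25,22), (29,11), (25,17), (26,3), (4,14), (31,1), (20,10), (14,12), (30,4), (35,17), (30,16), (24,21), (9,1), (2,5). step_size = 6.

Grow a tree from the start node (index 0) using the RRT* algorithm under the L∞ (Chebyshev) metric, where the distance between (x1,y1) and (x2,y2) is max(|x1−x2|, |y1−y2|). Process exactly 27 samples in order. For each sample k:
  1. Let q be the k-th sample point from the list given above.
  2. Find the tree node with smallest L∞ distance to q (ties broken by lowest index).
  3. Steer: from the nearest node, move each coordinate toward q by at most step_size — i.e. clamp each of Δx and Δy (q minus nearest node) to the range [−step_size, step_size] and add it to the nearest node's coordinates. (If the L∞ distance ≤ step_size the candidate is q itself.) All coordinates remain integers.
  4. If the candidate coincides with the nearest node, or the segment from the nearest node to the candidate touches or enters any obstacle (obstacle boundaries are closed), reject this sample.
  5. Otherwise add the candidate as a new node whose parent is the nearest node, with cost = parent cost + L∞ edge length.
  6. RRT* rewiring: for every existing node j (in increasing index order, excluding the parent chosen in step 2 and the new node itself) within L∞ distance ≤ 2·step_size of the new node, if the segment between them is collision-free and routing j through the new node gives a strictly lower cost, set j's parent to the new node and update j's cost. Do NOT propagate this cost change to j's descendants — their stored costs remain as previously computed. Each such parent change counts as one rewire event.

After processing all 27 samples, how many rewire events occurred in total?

1. q=(31,3) nearest=0 d=30 new=(7,3) → add node 1 parent=0 cost=6
2. q=(4,16) nearest=1 d=13 new=(4,9) → blocked by [0,7]×[8,12], reject
3. q=(16,16) nearest=1 d=13 new=(13,9) → blocked by [8,11]×[7,9], reject
4. q=(21,16) nearest=1 d=14 new=(13,9) → blocked by [8,11]×[7,9], reject
5. q=(34,11) nearest=1 d=27 new=(13,9) → blocked by [8,11]×[7,9], reject
6. q=(22,16) nearest=1 d=15 new=(13,9) → blocked by [8,11]×[7,9], reject
7. q=(10,0) nearest=1 d=3 new=(10,0) → add node 2 parent=1 cost=9
8. q=(12,5) nearest=1 d=5 new=(12,5) → add node 3 parent=1 cost=11
9. q=(0,16) nearest=3 d=12 new=(6,11) → blocked by [8,11]×[7,9], reject
10. q=(6,3) nearest=1 d=1 new=(6,3) → add node 4 parent=1 cost=7
11. q=(28,1) nearest=3 d=16 new=(18,1) → add node 5 parent=3 cost=17
12. q=(19,12) nearest=3 d=7 new=(18,11) → add node 6 parent=3 cost=17
13. q=(31,18) nearest=6 d=13 new=(24,17) → add node 7 parent=6 cost=23
14. q=(25,22) nearest=7 d=5 new=(25,22) → add node 8 parent=7 cost=28
15. q=(29,11) nearest=7 d=6 new=(29,11) → add node 9 parent=7 cost=29
16. q=(25,17) nearest=7 d=1 new=(25,17) → add node 10 parent=7 cost=24
17. q=(26,3) nearest=5 d=8 new=(24,3) → add node 11 parent=5 cost=23
18. q=(4,14) nearest=3 d=9 new=(6,11) → blocked by [8,11]×[7,9], reject
19. q=(31,1) nearest=11 d=7 new=(30,1) → add node 12 parent=11 cost=29
20. q=(20,10) nearest=6 d=2 new=(20,10) → add node 13 parent=6 cost=19; rewire 9→13 (28<29)
21. q=(14,12) nearest=6 d=4 new=(14,12) → add node 14 parent=6 cost=21
22. q=(30,4) nearest=12 d=3 new=(30,4) → add node 15 parent=12 cost=32
23. q=(35,17) nearest=9 d=6 new=(35,17) → add node 16 parent=9 cost=34
24. q=(30,16) nearest=9 d=5 new=(30,16) → add node 17 parent=9 cost=33
25. q=(24,21) nearest=8 d=1 new=(24,21) → add node 18 parent=8 cost=29
26. q=(9,1) nearest=2 d=1 new=(9,1) → add node 19 parent=2 cost=10
27. q=(2,5) nearest=4 d=4 new=(2,5) → add node 20 parent=4 cost=11

Rewire events: 1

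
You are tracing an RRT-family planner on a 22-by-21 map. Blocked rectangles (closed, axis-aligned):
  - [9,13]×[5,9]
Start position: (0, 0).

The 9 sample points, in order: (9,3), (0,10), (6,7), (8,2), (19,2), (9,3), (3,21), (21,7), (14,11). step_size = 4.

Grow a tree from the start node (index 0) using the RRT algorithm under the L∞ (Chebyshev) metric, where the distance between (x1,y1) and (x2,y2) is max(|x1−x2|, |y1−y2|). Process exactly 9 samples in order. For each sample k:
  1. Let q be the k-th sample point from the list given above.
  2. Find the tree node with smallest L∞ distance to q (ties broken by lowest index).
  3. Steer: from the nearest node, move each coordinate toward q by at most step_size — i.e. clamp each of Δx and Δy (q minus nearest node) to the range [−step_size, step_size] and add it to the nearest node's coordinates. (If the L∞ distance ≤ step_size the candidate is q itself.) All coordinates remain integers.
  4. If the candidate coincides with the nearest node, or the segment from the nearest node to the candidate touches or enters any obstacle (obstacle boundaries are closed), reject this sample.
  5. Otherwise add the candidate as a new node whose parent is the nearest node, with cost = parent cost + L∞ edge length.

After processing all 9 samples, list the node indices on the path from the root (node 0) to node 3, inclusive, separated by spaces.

Path: 0 1 3

1. q=(9,3) nearest=0 d=9 new=(4,3) → add node 1 parent=0 cost=4
2. q=(0,10) nearest=1 d=7 new=(0,7) → add node 2 parent=1 cost=8
3. q=(6,7) nearest=1 d=4 new=(6,7) → add node 3 parent=1 cost=8
4. q=(8,2) nearest=1 d=4 new=(8,2) → add node 4 parent=1 cost=8
5. q=(19,2) nearest=4 d=11 new=(12,2) → add node 5 parent=4 cost=12
6. q=(9,3) nearest=4 d=1 new=(9,3) → add node 6 parent=4 cost=9
7. q=(3,21) nearest=2 d=14 new=(3,11) → add node 7 parent=2 cost=12
8. q=(21,7) nearest=5 d=9 new=(16,6) → add node 8 parent=5 cost=16
9. q=(14,11) nearest=8 d=5 new=(14,10) → add node 9 parent=8 cost=20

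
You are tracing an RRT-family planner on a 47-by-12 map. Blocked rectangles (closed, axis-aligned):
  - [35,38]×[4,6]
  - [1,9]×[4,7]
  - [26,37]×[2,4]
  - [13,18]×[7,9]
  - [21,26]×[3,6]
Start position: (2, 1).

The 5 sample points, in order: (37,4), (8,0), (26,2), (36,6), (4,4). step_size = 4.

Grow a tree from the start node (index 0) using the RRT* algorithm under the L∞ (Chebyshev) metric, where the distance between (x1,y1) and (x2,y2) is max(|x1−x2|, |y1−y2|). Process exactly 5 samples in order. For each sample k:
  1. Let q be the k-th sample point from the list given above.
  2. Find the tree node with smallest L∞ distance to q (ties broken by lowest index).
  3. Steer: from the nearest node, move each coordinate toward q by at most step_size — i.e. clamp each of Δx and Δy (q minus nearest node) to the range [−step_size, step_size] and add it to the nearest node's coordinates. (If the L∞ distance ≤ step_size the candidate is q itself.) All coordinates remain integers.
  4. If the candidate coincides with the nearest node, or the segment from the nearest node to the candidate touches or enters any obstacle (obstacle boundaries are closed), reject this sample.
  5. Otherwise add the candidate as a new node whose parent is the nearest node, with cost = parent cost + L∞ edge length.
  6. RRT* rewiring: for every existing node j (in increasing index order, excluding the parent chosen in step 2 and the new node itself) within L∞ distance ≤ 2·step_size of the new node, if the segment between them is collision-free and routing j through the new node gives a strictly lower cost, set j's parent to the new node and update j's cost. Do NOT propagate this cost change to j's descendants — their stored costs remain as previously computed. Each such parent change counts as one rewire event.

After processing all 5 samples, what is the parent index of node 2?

1. q=(37,4) nearest=0 d=35 new=(6,4) → blocked by [1,9]×[4,7], reject
2. q=(8,0) nearest=0 d=6 new=(6,0) → add node 1 parent=0 cost=4
3. q=(26,2) nearest=1 d=20 new=(10,2) → add node 2 parent=1 cost=8
4. q=(36,6) nearest=2 d=26 new=(14,6) → add node 3 parent=2 cost=12
5. q=(4,4) nearest=0 d=3 new=(4,4) → blocked by [1,9]×[4,7], reject

Parent of node 2: 1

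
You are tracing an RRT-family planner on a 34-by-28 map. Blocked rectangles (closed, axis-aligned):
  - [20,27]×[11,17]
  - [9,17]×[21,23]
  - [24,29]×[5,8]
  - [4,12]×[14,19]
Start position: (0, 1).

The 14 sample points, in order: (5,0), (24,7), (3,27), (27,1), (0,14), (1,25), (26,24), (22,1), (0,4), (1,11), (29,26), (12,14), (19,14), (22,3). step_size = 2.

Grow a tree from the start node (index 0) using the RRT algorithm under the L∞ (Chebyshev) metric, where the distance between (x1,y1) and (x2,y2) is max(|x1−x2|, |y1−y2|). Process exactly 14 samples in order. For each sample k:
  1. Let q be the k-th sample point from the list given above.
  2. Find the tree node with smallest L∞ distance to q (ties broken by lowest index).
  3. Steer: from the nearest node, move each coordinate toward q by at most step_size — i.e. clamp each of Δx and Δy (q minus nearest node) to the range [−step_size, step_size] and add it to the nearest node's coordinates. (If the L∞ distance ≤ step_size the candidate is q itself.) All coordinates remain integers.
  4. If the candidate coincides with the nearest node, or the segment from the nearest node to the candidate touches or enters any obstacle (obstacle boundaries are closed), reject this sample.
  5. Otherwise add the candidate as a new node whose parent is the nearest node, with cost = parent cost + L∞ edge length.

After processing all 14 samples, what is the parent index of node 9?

1. q=(5,0) nearest=0 d=5 new=(2,0) → add node 1 parent=0 cost=2
2. q=(24,7) nearest=1 d=22 new=(4,2) → add node 2 parent=1 cost=4
3. q=(3,27) nearest=2 d=25 new=(3,4) → add node 3 parent=2 cost=6
4. q=(27,1) nearest=2 d=23 new=(6,1) → add node 4 parent=2 cost=6
5. q=(0,14) nearest=3 d=10 new=(1,6) → add node 5 parent=3 cost=8
6. q=(1,25) nearest=5 d=19 new=(1,8) → add node 6 parent=5 cost=10
7. q=(26,24) nearest=2 d=22 new=(6,4) → add node 7 parent=2 cost=6
8. q=(22,1) nearest=4 d=16 new=(8,1) → add node 8 parent=4 cost=8
9. q=(0,4) nearest=5 d=2 new=(0,4) → add node 9 parent=5 cost=10
10. q=(1,11) nearest=6 d=3 new=(1,10) → add node 10 parent=6 cost=12
11. q=(29,26) nearest=7 d=23 new=(8,6) → add node 11 parent=7 cost=8
12. q=(12,14) nearest=11 d=8 new=(10,8) → add node 12 parent=11 cost=10
13. q=(19,14) nearest=12 d=9 new=(12,10) → add node 13 parent=12 cost=12
14. q=(22,3) nearest=13 d=10 new=(14,8) → add node 14 parent=13 cost=14

Parent of node 9: 5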